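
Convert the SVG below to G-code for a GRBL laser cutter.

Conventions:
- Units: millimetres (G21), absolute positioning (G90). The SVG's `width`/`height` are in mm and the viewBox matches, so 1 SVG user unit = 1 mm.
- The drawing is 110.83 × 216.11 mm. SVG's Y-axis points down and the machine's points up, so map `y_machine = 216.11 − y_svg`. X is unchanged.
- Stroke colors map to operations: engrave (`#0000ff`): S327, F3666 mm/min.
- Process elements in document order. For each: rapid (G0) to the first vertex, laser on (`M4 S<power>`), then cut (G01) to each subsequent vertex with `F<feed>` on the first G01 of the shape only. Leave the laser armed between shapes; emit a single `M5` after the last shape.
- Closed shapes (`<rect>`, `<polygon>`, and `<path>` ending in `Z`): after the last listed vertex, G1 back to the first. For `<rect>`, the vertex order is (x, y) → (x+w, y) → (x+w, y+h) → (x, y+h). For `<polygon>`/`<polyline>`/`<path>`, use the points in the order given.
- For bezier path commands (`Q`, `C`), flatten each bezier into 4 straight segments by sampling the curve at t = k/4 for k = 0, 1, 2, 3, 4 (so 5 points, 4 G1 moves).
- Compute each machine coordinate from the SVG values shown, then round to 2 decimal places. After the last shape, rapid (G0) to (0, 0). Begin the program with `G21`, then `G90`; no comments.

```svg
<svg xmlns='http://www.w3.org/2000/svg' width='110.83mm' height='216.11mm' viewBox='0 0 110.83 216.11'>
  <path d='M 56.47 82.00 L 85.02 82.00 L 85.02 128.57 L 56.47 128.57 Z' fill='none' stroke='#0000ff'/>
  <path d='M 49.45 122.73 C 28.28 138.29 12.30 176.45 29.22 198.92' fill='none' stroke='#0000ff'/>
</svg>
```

viewBox `0 0 110.83 216.11` with mm width/height → 1 unit = 1 mm. Flip: y_m = 216.11 − y_svg.

**Shape 1** — `<path>` rectangle, stroke `#0000ff` → engrave (S327, F3666). Machine vertices: (56.47,134.11) → (85.02,134.11) → (85.02,87.54) → (56.47,87.54) → (56.47,134.11). Closed: final G1 returns to the first vertex.

**Shape 2** — `<path>` cubic bezier, stroke `#0000ff` → engrave (S327, F3666). Control points (SVG): P0=(49.45,122.73), P1=(28.28,138.29), P2=(12.30,176.45), P3=(29.22,198.92); sampled at t=k/4. Machine vertices: (49.45,93.38) → (34.98,78.07) → (25.05,57.88) → (22.27,36.39) → (29.22,17.19). Open path.

G21
G90
G0 X56.47 Y134.11
M4 S327
G01 X85.02 Y134.11 F3666
G01 X85.02 Y87.54
G01 X56.47 Y87.54
G01 X56.47 Y134.11
G0 X49.45 Y93.38
M4 S327
G01 X34.98 Y78.07 F3666
G01 X25.05 Y57.88
G01 X22.27 Y36.39
G01 X29.22 Y17.19
M5
G0 X0.00 Y0.00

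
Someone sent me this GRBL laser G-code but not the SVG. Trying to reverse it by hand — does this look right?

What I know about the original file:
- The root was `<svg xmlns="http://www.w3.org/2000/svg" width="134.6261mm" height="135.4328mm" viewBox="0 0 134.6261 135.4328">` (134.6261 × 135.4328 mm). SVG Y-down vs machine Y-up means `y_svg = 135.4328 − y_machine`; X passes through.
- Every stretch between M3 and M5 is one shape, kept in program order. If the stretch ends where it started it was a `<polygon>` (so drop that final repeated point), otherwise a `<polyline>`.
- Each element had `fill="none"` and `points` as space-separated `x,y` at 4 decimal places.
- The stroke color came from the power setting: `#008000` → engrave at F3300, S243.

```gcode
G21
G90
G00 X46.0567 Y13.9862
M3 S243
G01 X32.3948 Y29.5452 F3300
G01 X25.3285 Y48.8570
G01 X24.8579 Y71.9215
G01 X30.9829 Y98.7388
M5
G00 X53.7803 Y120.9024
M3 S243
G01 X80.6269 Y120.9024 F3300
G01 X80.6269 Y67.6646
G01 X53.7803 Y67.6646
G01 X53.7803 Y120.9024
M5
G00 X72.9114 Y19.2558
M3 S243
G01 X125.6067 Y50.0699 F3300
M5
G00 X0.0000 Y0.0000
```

Each laser-on run becomes one SVG element. Flip Y back into SVG space with y_svg = 135.4328 − y_machine. Every run uses S243, so all elements get stroke `#008000` (engrave).

Run 1: The run is open, so emit a `<polyline>` with points (Y-flipped): 46.0567,121.4466 32.3948,105.8876 25.3285,86.5758 24.8579,63.5113 30.9829,36.6940.

Run 2: The run returns to its start, so emit a `<polygon>` with points (Y-flipped): 53.7803,14.5304 80.6269,14.5304 80.6269,67.7682 53.7803,67.7682.

Run 3: The run is open, so emit a `<polyline>` with points (Y-flipped): 72.9114,116.1770 125.6067,85.3629.

<svg xmlns="http://www.w3.org/2000/svg" width="134.6261mm" height="135.4328mm" viewBox="0 0 134.6261 135.4328">
  <polyline points="46.0567,121.4466 32.3948,105.8876 25.3285,86.5758 24.8579,63.5113 30.9829,36.6940" fill="none" stroke="#008000"/>
  <polygon points="53.7803,14.5304 80.6269,14.5304 80.6269,67.7682 53.7803,67.7682" fill="none" stroke="#008000"/>
  <polyline points="72.9114,116.1770 125.6067,85.3629" fill="none" stroke="#008000"/>
</svg>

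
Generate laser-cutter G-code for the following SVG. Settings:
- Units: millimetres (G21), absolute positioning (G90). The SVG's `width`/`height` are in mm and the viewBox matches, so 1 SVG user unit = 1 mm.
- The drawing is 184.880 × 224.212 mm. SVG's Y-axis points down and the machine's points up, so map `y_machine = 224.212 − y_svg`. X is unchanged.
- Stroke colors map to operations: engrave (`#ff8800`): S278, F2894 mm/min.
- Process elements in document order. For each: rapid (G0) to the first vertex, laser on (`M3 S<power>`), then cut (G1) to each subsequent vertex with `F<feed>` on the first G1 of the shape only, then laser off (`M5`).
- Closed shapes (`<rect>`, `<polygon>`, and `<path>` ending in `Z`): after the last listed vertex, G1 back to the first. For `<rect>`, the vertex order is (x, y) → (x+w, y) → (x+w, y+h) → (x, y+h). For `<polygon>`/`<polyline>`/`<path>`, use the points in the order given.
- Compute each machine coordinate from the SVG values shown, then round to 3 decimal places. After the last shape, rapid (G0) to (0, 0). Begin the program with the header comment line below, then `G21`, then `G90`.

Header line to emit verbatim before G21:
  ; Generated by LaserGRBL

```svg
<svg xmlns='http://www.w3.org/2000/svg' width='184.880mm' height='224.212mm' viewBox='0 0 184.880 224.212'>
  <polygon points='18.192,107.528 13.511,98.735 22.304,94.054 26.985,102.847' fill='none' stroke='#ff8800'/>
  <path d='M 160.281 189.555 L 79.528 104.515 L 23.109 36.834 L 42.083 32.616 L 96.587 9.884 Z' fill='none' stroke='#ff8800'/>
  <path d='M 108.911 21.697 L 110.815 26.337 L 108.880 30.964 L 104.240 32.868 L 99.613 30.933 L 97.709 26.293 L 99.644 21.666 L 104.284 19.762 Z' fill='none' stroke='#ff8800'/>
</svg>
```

viewBox `0 0 184.880 224.212` with mm width/height → 1 unit = 1 mm. Flip: y_m = 224.212 − y_svg.

**Shape 1** — `<polygon>` regular polygon, stroke `#ff8800` → engrave (S278, F2894). Machine vertices: (18.192,116.684) → (13.511,125.477) → (22.304,130.158) → (26.985,121.365) → (18.192,116.684). Closed: final G1 returns to the first vertex.

**Shape 2** — `<path>` closed polygon, stroke `#ff8800` → engrave (S278, F2894). Machine vertices: (160.281,34.657) → (79.528,119.697) → (23.109,187.378) → (42.083,191.596) → (96.587,214.328) → (160.281,34.657). Closed: final G1 returns to the first vertex.

**Shape 3** — `<path>` regular polygon, stroke `#ff8800` → engrave (S278, F2894). Machine vertices: (108.911,202.515) → (110.815,197.875) → (108.880,193.248) → (104.240,191.344) → (99.613,193.279) → (97.709,197.919) → (99.644,202.546) → (104.284,204.450) → (108.911,202.515). Closed: final G1 returns to the first vertex.

; Generated by LaserGRBL
G21
G90
G0 X18.192 Y116.684
M3 S278
G1 X13.511 Y125.477 F2894
G1 X22.304 Y130.158
G1 X26.985 Y121.365
G1 X18.192 Y116.684
M5
G0 X160.281 Y34.657
M3 S278
G1 X79.528 Y119.697 F2894
G1 X23.109 Y187.378
G1 X42.083 Y191.596
G1 X96.587 Y214.328
G1 X160.281 Y34.657
M5
G0 X108.911 Y202.515
M3 S278
G1 X110.815 Y197.875 F2894
G1 X108.880 Y193.248
G1 X104.240 Y191.344
G1 X99.613 Y193.279
G1 X97.709 Y197.919
G1 X99.644 Y202.546
G1 X104.284 Y204.450
G1 X108.911 Y202.515
M5
G0 X0.000 Y0.000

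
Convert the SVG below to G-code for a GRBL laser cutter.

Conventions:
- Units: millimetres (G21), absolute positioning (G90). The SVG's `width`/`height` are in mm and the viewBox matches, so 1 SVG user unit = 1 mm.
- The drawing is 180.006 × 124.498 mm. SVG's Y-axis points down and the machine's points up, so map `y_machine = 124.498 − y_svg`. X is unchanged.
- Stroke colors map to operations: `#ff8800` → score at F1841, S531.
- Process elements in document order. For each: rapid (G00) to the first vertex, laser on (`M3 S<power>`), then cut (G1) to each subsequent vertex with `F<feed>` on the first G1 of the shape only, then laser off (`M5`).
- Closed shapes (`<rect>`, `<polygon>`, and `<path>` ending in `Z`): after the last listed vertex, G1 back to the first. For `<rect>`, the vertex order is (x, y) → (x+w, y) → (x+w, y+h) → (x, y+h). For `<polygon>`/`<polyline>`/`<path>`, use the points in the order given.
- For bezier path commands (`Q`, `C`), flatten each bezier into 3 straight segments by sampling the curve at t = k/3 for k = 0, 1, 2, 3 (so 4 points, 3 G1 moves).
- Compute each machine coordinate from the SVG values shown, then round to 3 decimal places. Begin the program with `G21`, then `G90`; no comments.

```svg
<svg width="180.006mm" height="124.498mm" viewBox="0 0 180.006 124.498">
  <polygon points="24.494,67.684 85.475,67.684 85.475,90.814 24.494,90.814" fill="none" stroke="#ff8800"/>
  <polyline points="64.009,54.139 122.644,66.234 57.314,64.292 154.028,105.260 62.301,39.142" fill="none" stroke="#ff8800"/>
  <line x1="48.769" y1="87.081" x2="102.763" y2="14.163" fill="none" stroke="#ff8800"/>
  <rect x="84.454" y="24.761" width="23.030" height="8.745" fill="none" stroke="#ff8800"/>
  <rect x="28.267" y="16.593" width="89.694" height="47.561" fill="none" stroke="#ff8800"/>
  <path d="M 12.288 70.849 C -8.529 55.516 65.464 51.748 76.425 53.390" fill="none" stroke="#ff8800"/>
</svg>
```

Since the viewBox matches the mm dimensions, user units are millimetres directly. The only transform is the Y-flip y_m = 124.498 − y_svg.

Shape 1 is a rectangle drawn with `<polygon>`. Its stroke #ff8800 means score at S531, F1841. After flipping Y the toolpath is (24.494,56.814) → (85.475,56.814) → (85.475,33.684) → (24.494,33.684) → (24.494,56.814), returning to the start.

Shape 2 is a open polyline drawn with `<polyline>`. Its stroke #ff8800 means score at S531, F1841. After flipping Y the toolpath is (64.009,70.359) → (122.644,58.264) → (57.314,60.206) → (154.028,19.238) → (62.301,85.356).

Shape 3 is a line segment drawn with `<line>`. Its stroke #ff8800 means score at S531, F1841. After flipping Y the toolpath is (48.769,37.417) → (102.763,110.335).

Shape 4 is a rectangle drawn with `<rect>`. Its stroke #ff8800 means score at S531, F1841. After flipping Y the toolpath is (84.454,99.737) → (107.484,99.737) → (107.484,90.992) → (84.454,90.992) → (84.454,99.737), returning to the start.

Shape 5 is a rectangle drawn with `<rect>`. Its stroke #ff8800 means score at S531, F1841. After flipping Y the toolpath is (28.267,107.905) → (117.961,107.905) → (117.961,60.344) → (28.267,60.344) → (28.267,107.905), returning to the start.

Shape 6 is a cubic bezier drawn with `<path>`. Its stroke #ff8800 means score at S531, F1841. After flipping Y the toolpath is (12.288,53.649) → (17.228,65.355) → (50.299,70.719) → (76.425,71.108).

G21
G90
G00 X24.494 Y56.814
M3 S531
G1 X85.475 Y56.814 F1841
G1 X85.475 Y33.684
G1 X24.494 Y33.684
G1 X24.494 Y56.814
M5
G00 X64.009 Y70.359
M3 S531
G1 X122.644 Y58.264 F1841
G1 X57.314 Y60.206
G1 X154.028 Y19.238
G1 X62.301 Y85.356
M5
G00 X48.769 Y37.417
M3 S531
G1 X102.763 Y110.335 F1841
M5
G00 X84.454 Y99.737
M3 S531
G1 X107.484 Y99.737 F1841
G1 X107.484 Y90.992
G1 X84.454 Y90.992
G1 X84.454 Y99.737
M5
G00 X28.267 Y107.905
M3 S531
G1 X117.961 Y107.905 F1841
G1 X117.961 Y60.344
G1 X28.267 Y60.344
G1 X28.267 Y107.905
M5
G00 X12.288 Y53.649
M3 S531
G1 X17.228 Y65.355 F1841
G1 X50.299 Y70.719
G1 X76.425 Y71.108
M5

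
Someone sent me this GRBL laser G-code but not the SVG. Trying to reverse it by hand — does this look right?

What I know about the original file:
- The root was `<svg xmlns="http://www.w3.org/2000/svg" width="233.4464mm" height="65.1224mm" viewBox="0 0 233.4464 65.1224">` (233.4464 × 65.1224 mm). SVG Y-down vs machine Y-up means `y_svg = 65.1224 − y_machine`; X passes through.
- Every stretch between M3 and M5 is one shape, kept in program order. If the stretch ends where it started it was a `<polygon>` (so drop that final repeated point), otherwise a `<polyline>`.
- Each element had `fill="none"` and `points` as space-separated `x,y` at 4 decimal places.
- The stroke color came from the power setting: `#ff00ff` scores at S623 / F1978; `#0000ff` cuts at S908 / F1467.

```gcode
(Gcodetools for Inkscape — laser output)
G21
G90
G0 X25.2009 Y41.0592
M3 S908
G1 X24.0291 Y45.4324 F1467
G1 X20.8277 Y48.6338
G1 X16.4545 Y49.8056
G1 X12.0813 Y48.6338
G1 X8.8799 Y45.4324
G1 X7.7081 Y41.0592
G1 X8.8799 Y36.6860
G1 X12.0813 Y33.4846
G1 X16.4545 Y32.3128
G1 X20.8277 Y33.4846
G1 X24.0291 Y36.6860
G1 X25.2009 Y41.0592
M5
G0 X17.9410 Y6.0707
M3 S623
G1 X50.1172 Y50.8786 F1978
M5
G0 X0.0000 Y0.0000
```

y_svg = 65.1224 − y_m.

[1] S908→`#0000ff` (cut); closed run; points: 25.2009,24.0632 24.0291,19.6900 20.8277,16.4886 16.4545,15.3168 12.0813,16.4886 8.8799,19.6900 7.7081,24.0632 8.8799,28.4364 12.0813,31.6378 16.4545,32.8096 20.8277,31.6378 24.0291,28.4364

[2] S623→`#ff00ff` (score); open run; points: 17.9410,59.0517 50.1172,14.2438

<svg xmlns="http://www.w3.org/2000/svg" width="233.4464mm" height="65.1224mm" viewBox="0 0 233.4464 65.1224">
  <polygon points="25.2009,24.0632 24.0291,19.6900 20.8277,16.4886 16.4545,15.3168 12.0813,16.4886 8.8799,19.6900 7.7081,24.0632 8.8799,28.4364 12.0813,31.6378 16.4545,32.8096 20.8277,31.6378 24.0291,28.4364" fill="none" stroke="#0000ff"/>
  <polyline points="17.9410,59.0517 50.1172,14.2438" fill="none" stroke="#ff00ff"/>
</svg>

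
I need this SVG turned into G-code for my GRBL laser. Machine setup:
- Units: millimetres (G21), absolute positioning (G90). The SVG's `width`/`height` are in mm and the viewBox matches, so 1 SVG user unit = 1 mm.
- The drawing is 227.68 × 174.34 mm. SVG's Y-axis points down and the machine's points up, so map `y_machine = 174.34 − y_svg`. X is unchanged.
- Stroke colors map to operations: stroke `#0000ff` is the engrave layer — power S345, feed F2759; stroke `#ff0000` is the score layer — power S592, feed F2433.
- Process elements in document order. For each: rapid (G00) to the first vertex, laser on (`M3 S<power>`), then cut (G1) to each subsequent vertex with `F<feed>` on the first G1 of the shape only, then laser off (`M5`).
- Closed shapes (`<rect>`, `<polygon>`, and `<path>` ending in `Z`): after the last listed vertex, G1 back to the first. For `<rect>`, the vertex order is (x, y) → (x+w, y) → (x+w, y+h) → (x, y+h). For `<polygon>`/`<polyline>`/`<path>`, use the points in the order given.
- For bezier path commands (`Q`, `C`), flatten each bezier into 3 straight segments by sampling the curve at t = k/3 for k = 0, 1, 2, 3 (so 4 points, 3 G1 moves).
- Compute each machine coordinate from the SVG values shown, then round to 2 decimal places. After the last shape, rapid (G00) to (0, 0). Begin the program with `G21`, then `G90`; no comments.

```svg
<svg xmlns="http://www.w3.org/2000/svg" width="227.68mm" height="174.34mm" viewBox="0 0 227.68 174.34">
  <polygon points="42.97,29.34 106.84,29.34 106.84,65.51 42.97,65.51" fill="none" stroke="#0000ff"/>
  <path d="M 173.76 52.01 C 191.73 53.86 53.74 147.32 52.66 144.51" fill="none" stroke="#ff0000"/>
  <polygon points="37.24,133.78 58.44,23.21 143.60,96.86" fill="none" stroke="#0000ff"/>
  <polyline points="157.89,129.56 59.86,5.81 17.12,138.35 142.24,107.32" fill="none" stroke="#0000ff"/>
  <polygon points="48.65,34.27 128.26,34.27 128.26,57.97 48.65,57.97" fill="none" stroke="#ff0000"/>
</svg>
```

G21
G90
G00 X42.97 Y145.00
M3 S345
G1 X106.84 Y145.00 F2759
G1 X106.84 Y108.83
G1 X42.97 Y108.83
G1 X42.97 Y145.00
M5
G00 X173.76 Y122.33
M3 S592
G1 X150.59 Y96.90 F2433
G1 X88.53 Y52.15
G1 X52.66 Y29.83
M5
G00 X37.24 Y40.56
M3 S345
G1 X58.44 Y151.13 F2759
G1 X143.60 Y77.48
G1 X37.24 Y40.56
M5
G00 X157.89 Y44.78
M3 S345
G1 X59.86 Y168.53 F2759
G1 X17.12 Y35.99
G1 X142.24 Y67.02
M5
G00 X48.65 Y140.07
M3 S592
G1 X128.26 Y140.07 F2433
G1 X128.26 Y116.37
G1 X48.65 Y116.37
G1 X48.65 Y140.07
M5
G00 X0.00 Y0.00

1 u = 1 mm; y_m = 174.34 − y.

[1] `<polygon>` rectangle, #0000ff→engrave S345 F2759: (42.97,145.00) → (106.84,145.00) → (106.84,108.83) → (42.97,108.83) → (42.97,145.00) (closed)

[2] `<path>` cubic bezier, #ff0000→score S592 F2433: (173.76,122.33) → (150.59,96.90) → (88.53,52.15) → (52.66,29.83)

[3] `<polygon>` regular polygon, #0000ff→engrave S345 F2759: (37.24,40.56) → (58.44,151.13) → (143.60,77.48) → (37.24,40.56) (closed)

[4] `<polyline>` open polyline, #0000ff→engrave S345 F2759: (157.89,44.78) → (59.86,168.53) → (17.12,35.99) → (142.24,67.02)

[5] `<polygon>` rectangle, #ff0000→score S592 F2433: (48.65,140.07) → (128.26,140.07) → (128.26,116.37) → (48.65,116.37) → (48.65,140.07) (closed)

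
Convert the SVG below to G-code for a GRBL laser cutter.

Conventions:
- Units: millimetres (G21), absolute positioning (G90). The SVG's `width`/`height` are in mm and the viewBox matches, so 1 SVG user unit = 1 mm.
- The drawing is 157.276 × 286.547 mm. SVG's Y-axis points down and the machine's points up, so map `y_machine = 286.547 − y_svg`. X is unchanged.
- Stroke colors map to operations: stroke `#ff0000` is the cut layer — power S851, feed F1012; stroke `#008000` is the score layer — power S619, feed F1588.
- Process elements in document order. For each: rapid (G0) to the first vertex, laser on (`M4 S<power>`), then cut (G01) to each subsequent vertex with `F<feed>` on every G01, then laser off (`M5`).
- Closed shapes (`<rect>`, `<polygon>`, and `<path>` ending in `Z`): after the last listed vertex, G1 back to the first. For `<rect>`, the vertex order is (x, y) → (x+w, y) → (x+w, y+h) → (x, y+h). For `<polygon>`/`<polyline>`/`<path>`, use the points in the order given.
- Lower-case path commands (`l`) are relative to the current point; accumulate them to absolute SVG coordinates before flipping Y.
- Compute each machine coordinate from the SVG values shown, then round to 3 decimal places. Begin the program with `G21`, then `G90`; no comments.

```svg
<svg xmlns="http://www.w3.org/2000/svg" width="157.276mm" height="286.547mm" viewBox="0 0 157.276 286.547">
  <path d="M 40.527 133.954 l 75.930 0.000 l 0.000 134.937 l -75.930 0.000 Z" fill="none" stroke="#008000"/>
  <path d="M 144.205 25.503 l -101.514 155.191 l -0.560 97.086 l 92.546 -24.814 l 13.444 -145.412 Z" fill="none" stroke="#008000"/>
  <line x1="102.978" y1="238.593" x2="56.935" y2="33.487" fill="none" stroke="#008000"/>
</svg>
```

G21
G90
G0 X40.527 Y152.593
M4 S619
G01 X116.457 Y152.593 F1588
G01 X116.457 Y17.656 F1588
G01 X40.527 Y17.656 F1588
G01 X40.527 Y152.593 F1588
M5
G0 X144.205 Y261.044
M4 S619
G01 X42.691 Y105.853 F1588
G01 X42.131 Y8.767 F1588
G01 X134.677 Y33.581 F1588
G01 X148.121 Y178.993 F1588
G01 X144.205 Y261.044 F1588
M5
G0 X102.978 Y47.954
M4 S619
G01 X56.935 Y253.060 F1588
M5

Since the viewBox matches the mm dimensions, user units are millimetres directly. The only transform is the Y-flip y_m = 286.547 − y_svg.

Shape 1 is a rectangle drawn with `<path>`. Its stroke #008000 means score at S619, F1588. After flipping Y the toolpath is (40.527,152.593) → (116.457,152.593) → (116.457,17.656) → (40.527,17.656) → (40.527,152.593), returning to the start.

Shape 2 is a closed polygon drawn with `<path>`. Its stroke #008000 means score at S619, F1588. After flipping Y the toolpath is (144.205,261.044) → (42.691,105.853) → (42.131,8.767) → (134.677,33.581) → (148.121,178.993) → (144.205,261.044), returning to the start.

Shape 3 is a line segment drawn with `<line>`. Its stroke #008000 means score at S619, F1588. After flipping Y the toolpath is (102.978,47.954) → (56.935,253.060).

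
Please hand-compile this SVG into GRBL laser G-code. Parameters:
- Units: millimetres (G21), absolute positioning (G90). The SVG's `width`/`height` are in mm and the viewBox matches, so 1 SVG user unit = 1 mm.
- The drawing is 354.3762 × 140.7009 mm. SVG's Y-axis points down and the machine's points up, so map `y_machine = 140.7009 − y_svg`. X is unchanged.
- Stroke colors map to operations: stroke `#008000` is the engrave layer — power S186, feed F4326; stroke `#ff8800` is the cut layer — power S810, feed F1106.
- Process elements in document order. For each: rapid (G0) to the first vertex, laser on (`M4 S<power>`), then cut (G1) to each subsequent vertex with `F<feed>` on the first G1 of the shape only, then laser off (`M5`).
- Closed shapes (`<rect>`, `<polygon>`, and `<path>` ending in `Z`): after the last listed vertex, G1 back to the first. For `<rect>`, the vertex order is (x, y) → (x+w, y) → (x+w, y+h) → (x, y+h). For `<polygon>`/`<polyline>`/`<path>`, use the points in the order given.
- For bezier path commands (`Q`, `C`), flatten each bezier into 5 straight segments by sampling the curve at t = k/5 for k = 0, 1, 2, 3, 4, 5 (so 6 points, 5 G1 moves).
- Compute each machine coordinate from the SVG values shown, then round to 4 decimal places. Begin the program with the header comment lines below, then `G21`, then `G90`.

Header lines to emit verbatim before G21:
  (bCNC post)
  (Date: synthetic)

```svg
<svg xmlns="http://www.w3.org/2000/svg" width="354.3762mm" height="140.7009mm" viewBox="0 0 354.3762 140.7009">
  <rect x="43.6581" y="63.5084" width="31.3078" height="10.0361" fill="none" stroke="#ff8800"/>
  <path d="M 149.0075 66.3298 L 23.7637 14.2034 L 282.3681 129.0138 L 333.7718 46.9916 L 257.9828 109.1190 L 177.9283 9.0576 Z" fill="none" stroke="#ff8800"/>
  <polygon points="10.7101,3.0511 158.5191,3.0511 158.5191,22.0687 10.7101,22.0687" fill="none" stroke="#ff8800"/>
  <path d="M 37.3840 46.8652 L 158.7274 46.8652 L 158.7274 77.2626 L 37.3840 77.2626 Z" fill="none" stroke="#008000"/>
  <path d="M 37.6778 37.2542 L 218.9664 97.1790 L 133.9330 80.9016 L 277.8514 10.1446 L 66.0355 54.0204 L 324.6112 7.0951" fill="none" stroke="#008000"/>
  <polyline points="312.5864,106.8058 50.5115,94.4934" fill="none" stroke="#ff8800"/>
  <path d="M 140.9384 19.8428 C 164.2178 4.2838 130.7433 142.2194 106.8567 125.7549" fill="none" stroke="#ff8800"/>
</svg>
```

Since the viewBox matches the mm dimensions, user units are millimetres directly. The only transform is the Y-flip y_m = 140.7009 − y_svg.

Shape 1 is a rectangle drawn with `<rect>`. Its stroke #ff8800 means cut at S810, F1106. After flipping Y the toolpath is (43.6581,77.1925) → (74.9659,77.1925) → (74.9659,67.1564) → (43.6581,67.1564) → (43.6581,77.1925), returning to the start.

Shape 2 is a closed polygon drawn with `<path>`. Its stroke #ff8800 means cut at S810, F1106. After flipping Y the toolpath is (149.0075,74.3711) → (23.7637,126.4975) → (282.3681,11.6871) → (333.7718,93.7093) → (257.9828,31.5819) → (177.9283,131.6433) → (149.0075,74.3711), returning to the start.

Shape 3 is a rectangle drawn with `<polygon>`. Its stroke #ff8800 means cut at S810, F1106. After flipping Y the toolpath is (10.7101,137.6498) → (158.5191,137.6498) → (158.5191,118.6322) → (10.7101,118.6322) → (10.7101,137.6498), returning to the start.

Shape 4 is a rectangle drawn with `<path>`. Its stroke #008000 means engrave at S186, F4326. After flipping Y the toolpath is (37.3840,93.8357) → (158.7274,93.8357) → (158.7274,63.4383) → (37.3840,63.4383) → (37.3840,93.8357), returning to the start.

Shape 5 is a open polyline drawn with `<path>`. Its stroke #008000 means engrave at S186, F4326. After flipping Y the toolpath is (37.6778,103.4467) → (218.9664,43.5219) → (133.9330,59.7993) → (277.8514,130.5563) → (66.0355,86.6805) → (324.6112,133.6058).

Shape 6 is a line segment drawn with `<polyline>`. Its stroke #ff8800 means cut at S810, F1106. After flipping Y the toolpath is (312.5864,33.8951) → (50.5115,46.2075).

Shape 7 is a cubic bezier drawn with `<path>`. Its stroke #ff8800 means cut at S810, F1106. After flipping Y the toolpath is (140.9384,120.8581) → (148.6263,114.2373) → (145.8777,85.5568) → (135.8769,49.5954) → (121.8085,21.1322) → (106.8567,14.9460).

(bCNC post)
(Date: synthetic)
G21
G90
G0 X43.6581 Y77.1925
M4 S810
G1 X74.9659 Y77.1925 F1106
G1 X74.9659 Y67.1564
G1 X43.6581 Y67.1564
G1 X43.6581 Y77.1925
M5
G0 X149.0075 Y74.3711
M4 S810
G1 X23.7637 Y126.4975 F1106
G1 X282.3681 Y11.6871
G1 X333.7718 Y93.7093
G1 X257.9828 Y31.5819
G1 X177.9283 Y131.6433
G1 X149.0075 Y74.3711
M5
G0 X10.7101 Y137.6498
M4 S810
G1 X158.5191 Y137.6498 F1106
G1 X158.5191 Y118.6322
G1 X10.7101 Y118.6322
G1 X10.7101 Y137.6498
M5
G0 X37.3840 Y93.8357
M4 S186
G1 X158.7274 Y93.8357 F4326
G1 X158.7274 Y63.4383
G1 X37.3840 Y63.4383
G1 X37.3840 Y93.8357
M5
G0 X37.6778 Y103.4467
M4 S186
G1 X218.9664 Y43.5219 F4326
G1 X133.9330 Y59.7993
G1 X277.8514 Y130.5563
G1 X66.0355 Y86.6805
G1 X324.6112 Y133.6058
M5
G0 X312.5864 Y33.8951
M4 S810
G1 X50.5115 Y46.2075 F1106
M5
G0 X140.9384 Y120.8581
M4 S810
G1 X148.6263 Y114.2373 F1106
G1 X145.8777 Y85.5568
G1 X135.8769 Y49.5954
G1 X121.8085 Y21.1322
G1 X106.8567 Y14.9460
M5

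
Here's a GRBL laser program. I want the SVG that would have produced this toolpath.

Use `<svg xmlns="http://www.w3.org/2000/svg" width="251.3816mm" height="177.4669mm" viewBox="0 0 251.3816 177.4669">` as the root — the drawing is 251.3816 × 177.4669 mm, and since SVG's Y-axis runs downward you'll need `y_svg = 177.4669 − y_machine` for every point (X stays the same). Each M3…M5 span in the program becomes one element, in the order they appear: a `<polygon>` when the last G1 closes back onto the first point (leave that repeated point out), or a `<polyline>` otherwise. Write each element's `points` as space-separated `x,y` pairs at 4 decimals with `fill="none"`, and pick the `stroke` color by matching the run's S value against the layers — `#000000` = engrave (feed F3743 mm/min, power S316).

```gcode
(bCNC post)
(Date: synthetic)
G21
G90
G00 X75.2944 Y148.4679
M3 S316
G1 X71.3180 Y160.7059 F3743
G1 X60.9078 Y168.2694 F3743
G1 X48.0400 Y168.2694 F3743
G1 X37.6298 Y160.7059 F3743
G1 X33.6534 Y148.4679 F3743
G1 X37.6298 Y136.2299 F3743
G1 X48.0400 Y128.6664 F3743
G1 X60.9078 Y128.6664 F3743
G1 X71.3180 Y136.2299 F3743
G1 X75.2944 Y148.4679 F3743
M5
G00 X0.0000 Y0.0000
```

Machine Y-up, SVG Y-down with viewBox height 177.4669, so y_svg = 177.4669 − y_machine; X carries over. Every run uses S316, so all elements get stroke `#000000` (engrave).

Run 1: The run returns to its start, so emit a `<polygon>` with points (Y-flipped): 75.2944,28.9990 71.3180,16.7610 60.9078,9.1975 48.0400,9.1975 37.6298,16.7610 33.6534,28.9990 37.6298,41.2370 48.0400,48.8005 60.9078,48.8005 71.3180,41.2370.

<svg xmlns="http://www.w3.org/2000/svg" width="251.3816mm" height="177.4669mm" viewBox="0 0 251.3816 177.4669">
  <polygon points="75.2944,28.9990 71.3180,16.7610 60.9078,9.1975 48.0400,9.1975 37.6298,16.7610 33.6534,28.9990 37.6298,41.2370 48.0400,48.8005 60.9078,48.8005 71.3180,41.2370" fill="none" stroke="#000000"/>
</svg>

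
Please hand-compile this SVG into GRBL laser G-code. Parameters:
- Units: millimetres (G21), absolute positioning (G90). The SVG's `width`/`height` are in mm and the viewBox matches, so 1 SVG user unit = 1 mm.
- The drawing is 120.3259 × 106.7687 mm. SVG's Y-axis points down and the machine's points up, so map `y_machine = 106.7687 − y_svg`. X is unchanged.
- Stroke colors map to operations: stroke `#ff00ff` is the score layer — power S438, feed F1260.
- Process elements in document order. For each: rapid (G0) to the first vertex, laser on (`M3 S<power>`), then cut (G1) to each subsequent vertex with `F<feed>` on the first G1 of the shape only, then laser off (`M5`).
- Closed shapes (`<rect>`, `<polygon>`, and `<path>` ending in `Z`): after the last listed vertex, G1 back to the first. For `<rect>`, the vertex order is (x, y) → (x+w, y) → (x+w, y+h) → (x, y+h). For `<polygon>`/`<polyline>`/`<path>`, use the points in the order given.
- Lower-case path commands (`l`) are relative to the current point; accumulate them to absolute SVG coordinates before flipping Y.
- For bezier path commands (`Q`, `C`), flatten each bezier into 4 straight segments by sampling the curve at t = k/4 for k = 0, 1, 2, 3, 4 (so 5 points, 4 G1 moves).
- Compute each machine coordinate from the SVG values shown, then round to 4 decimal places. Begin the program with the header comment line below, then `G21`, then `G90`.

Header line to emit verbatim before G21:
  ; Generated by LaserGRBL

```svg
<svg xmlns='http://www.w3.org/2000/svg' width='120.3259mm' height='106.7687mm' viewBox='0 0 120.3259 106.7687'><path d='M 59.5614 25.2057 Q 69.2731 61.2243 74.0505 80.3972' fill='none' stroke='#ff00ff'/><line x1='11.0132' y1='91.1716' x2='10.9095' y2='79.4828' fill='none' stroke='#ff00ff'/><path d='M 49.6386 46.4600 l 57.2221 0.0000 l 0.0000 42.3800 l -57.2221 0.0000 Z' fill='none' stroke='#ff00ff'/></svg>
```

; Generated by LaserGRBL
G21
G90
G0 X59.5614 Y81.5630
M3 S438
G1 X64.1089 Y64.6066 F1260
G1 X68.0395 Y49.7558
G1 X71.3534 Y37.0108
G1 X74.0505 Y26.3715
M5
G0 X11.0132 Y15.5971
M3 S438
G1 X10.9095 Y27.2859 F1260
M5
G0 X49.6386 Y60.3087
M3 S438
G1 X106.8607 Y60.3087 F1260
G1 X106.8607 Y17.9287
G1 X49.6386 Y17.9287
G1 X49.6386 Y60.3087
M5

viewBox `0 0 120.3259 106.7687` with mm width/height → 1 unit = 1 mm. Flip: y_m = 106.7687 − y_svg.

**Shape 1** — `<path>` quadratic bezier, stroke `#ff00ff` → score (S438, F1260). Control points (SVG): P0=(59.5614,25.2057), P1=(69.2731,61.2243), P2=(74.0505,80.3972); sampled at t=k/4. Machine vertices: (59.5614,81.5630) → (64.1089,64.6066) → (68.0395,49.7558) → (71.3534,37.0108) → (74.0505,26.3715). Open path.

**Shape 2** — `<line>` line segment, stroke `#ff00ff` → score (S438, F1260). Machine vertices: (11.0132,15.5971) → (10.9095,27.2859). Open path.

**Shape 3** — `<path>` rectangle, stroke `#ff00ff` → score (S438, F1260). Machine vertices: (49.6386,60.3087) → (106.8607,60.3087) → (106.8607,17.9287) → (49.6386,17.9287) → (49.6386,60.3087). Closed: final G1 returns to the first vertex.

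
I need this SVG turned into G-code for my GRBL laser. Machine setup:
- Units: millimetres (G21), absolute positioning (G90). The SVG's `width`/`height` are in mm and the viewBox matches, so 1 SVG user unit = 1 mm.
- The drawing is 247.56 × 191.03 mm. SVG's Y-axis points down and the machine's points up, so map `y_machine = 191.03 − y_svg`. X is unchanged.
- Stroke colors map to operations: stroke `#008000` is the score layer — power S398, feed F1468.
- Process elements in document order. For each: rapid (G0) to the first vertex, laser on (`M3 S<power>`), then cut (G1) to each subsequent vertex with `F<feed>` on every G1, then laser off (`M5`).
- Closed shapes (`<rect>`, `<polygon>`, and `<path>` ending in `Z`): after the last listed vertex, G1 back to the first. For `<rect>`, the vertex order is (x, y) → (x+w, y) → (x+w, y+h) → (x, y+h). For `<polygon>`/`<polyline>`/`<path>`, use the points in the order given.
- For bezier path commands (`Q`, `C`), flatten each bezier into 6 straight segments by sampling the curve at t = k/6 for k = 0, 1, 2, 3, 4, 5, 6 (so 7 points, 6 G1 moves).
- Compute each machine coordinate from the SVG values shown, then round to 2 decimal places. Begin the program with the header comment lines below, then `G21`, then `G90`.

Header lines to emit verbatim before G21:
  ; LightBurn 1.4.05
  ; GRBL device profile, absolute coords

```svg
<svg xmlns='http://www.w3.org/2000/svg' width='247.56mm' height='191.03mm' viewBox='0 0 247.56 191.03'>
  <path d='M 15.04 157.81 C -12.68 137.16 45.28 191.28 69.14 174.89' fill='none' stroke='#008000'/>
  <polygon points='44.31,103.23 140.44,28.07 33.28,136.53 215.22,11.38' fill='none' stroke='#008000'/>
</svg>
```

1 u = 1 mm; y_m = 191.03 − y.

[1] `<path>` cubic bezier, #008000→score S398 F1468: (15.04,33.22) → (7.77,37.99) → (11.44,34.33) → (22.75,26.28) → (38.35,17.87) → (54.92,13.15) → (69.14,16.14)

[2] `<polygon>` closed polygon, #008000→score S398 F1468: (44.31,87.80) → (140.44,162.96) → (33.28,54.50) → (215.22,179.65) → (44.31,87.80) (closed)

; LightBurn 1.4.05
; GRBL device profile, absolute coords
G21
G90
G0 X15.04 Y33.22
M3 S398
G1 X7.77 Y37.99 F1468
G1 X11.44 Y34.33 F1468
G1 X22.75 Y26.28 F1468
G1 X38.35 Y17.87 F1468
G1 X54.92 Y13.15 F1468
G1 X69.14 Y16.14 F1468
M5
G0 X44.31 Y87.80
M3 S398
G1 X140.44 Y162.96 F1468
G1 X33.28 Y54.50 F1468
G1 X215.22 Y179.65 F1468
G1 X44.31 Y87.80 F1468
M5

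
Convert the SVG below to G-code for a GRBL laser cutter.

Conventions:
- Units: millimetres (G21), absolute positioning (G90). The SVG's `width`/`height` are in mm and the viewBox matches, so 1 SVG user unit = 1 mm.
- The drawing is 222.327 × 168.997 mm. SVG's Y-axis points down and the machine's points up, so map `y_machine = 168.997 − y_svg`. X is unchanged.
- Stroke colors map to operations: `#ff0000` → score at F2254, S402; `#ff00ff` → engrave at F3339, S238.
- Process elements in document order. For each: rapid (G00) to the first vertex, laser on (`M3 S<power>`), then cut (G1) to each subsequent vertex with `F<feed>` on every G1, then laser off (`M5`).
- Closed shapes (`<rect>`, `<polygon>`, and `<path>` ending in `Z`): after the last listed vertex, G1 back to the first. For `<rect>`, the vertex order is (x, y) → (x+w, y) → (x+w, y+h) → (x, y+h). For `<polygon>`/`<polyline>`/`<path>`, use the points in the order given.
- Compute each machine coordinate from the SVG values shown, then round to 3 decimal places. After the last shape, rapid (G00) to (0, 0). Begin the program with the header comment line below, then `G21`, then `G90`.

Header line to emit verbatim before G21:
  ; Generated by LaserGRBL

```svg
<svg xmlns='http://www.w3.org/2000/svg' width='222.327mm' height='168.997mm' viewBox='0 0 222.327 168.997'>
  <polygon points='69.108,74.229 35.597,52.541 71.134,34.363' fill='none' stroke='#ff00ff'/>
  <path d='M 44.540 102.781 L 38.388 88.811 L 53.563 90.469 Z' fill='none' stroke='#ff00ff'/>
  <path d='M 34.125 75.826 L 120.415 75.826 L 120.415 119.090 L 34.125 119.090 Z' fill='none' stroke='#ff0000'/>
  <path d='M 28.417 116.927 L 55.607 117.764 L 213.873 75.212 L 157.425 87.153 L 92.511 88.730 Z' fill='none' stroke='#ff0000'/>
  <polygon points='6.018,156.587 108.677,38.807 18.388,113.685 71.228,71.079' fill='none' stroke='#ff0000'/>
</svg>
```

viewBox `0 0 222.327 168.997` with mm width/height → 1 unit = 1 mm. Flip: y_m = 168.997 − y_svg.

**Shape 1** — `<polygon>` regular polygon, stroke `#ff00ff` → engrave (S238, F3339). Machine vertices: (69.108,94.768) → (35.597,116.456) → (71.134,134.634) → (69.108,94.768). Closed: final G1 returns to the first vertex.

**Shape 2** — `<path>` regular polygon, stroke `#ff00ff` → engrave (S238, F3339). Machine vertices: (44.540,66.216) → (38.388,80.186) → (53.563,78.528) → (44.540,66.216). Closed: final G1 returns to the first vertex.

**Shape 3** — `<path>` rectangle, stroke `#ff0000` → score (S402, F2254). Machine vertices: (34.125,93.171) → (120.415,93.171) → (120.415,49.907) → (34.125,49.907) → (34.125,93.171). Closed: final G1 returns to the first vertex.

**Shape 4** — `<path>` closed polygon, stroke `#ff0000` → score (S402, F2254). Machine vertices: (28.417,52.070) → (55.607,51.233) → (213.873,93.785) → (157.425,81.844) → (92.511,80.267) → (28.417,52.070). Closed: final G1 returns to the first vertex.

**Shape 5** — `<polygon>` closed polygon, stroke `#ff0000` → score (S402, F2254). Machine vertices: (6.018,12.410) → (108.677,130.190) → (18.388,55.312) → (71.228,97.918) → (6.018,12.410). Closed: final G1 returns to the first vertex.

; Generated by LaserGRBL
G21
G90
G00 X69.108 Y94.768
M3 S238
G1 X35.597 Y116.456 F3339
G1 X71.134 Y134.634 F3339
G1 X69.108 Y94.768 F3339
M5
G00 X44.540 Y66.216
M3 S238
G1 X38.388 Y80.186 F3339
G1 X53.563 Y78.528 F3339
G1 X44.540 Y66.216 F3339
M5
G00 X34.125 Y93.171
M3 S402
G1 X120.415 Y93.171 F2254
G1 X120.415 Y49.907 F2254
G1 X34.125 Y49.907 F2254
G1 X34.125 Y93.171 F2254
M5
G00 X28.417 Y52.070
M3 S402
G1 X55.607 Y51.233 F2254
G1 X213.873 Y93.785 F2254
G1 X157.425 Y81.844 F2254
G1 X92.511 Y80.267 F2254
G1 X28.417 Y52.070 F2254
M5
G00 X6.018 Y12.410
M3 S402
G1 X108.677 Y130.190 F2254
G1 X18.388 Y55.312 F2254
G1 X71.228 Y97.918 F2254
G1 X6.018 Y12.410 F2254
M5
G00 X0.000 Y0.000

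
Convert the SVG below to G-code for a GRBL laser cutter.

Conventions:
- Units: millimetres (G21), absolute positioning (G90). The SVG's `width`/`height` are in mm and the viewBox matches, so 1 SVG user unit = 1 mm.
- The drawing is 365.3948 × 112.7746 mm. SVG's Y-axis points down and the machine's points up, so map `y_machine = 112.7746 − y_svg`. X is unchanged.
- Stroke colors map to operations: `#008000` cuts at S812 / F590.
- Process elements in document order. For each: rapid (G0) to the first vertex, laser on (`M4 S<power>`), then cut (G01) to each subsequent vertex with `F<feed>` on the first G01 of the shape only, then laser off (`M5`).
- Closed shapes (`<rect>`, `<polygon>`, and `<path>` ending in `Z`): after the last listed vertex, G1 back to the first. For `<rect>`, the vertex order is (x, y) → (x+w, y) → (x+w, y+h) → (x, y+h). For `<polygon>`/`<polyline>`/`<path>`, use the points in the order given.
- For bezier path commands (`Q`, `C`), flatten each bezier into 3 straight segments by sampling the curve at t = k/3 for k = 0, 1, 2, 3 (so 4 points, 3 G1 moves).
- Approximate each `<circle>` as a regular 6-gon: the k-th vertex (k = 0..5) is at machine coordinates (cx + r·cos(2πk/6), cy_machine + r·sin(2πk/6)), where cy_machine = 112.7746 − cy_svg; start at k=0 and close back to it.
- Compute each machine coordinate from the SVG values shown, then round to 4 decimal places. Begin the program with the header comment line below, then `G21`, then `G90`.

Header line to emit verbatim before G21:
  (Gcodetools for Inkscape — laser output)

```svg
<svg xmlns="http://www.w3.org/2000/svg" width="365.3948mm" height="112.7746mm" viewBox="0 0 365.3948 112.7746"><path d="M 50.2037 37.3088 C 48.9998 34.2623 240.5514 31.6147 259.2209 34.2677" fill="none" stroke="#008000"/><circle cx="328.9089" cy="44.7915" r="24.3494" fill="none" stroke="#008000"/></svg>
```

1 u = 1 mm; y_m = 112.7746 − y.

[1] `<path>` cubic bezier, #008000→cut S812 F590: (50.2037,75.4658) → (99.7095,78.1978) → (196.4662,79.5746) → (259.2209,78.5069)

[2] `<circle>` circle, #008000→cut S812 F590: (353.2583,67.9831) → (341.0836,89.0703) → (316.7342,89.0703) → (304.5595,67.9831) → (316.7342,46.8959) → (341.0836,46.8959) → (353.2583,67.9831) (closed)

(Gcodetools for Inkscape — laser output)
G21
G90
G0 X50.2037 Y75.4658
M4 S812
G01 X99.7095 Y78.1978 F590
G01 X196.4662 Y79.5746
G01 X259.2209 Y78.5069
M5
G0 X353.2583 Y67.9831
M4 S812
G01 X341.0836 Y89.0703 F590
G01 X316.7342 Y89.0703
G01 X304.5595 Y67.9831
G01 X316.7342 Y46.8959
G01 X341.0836 Y46.8959
G01 X353.2583 Y67.9831
M5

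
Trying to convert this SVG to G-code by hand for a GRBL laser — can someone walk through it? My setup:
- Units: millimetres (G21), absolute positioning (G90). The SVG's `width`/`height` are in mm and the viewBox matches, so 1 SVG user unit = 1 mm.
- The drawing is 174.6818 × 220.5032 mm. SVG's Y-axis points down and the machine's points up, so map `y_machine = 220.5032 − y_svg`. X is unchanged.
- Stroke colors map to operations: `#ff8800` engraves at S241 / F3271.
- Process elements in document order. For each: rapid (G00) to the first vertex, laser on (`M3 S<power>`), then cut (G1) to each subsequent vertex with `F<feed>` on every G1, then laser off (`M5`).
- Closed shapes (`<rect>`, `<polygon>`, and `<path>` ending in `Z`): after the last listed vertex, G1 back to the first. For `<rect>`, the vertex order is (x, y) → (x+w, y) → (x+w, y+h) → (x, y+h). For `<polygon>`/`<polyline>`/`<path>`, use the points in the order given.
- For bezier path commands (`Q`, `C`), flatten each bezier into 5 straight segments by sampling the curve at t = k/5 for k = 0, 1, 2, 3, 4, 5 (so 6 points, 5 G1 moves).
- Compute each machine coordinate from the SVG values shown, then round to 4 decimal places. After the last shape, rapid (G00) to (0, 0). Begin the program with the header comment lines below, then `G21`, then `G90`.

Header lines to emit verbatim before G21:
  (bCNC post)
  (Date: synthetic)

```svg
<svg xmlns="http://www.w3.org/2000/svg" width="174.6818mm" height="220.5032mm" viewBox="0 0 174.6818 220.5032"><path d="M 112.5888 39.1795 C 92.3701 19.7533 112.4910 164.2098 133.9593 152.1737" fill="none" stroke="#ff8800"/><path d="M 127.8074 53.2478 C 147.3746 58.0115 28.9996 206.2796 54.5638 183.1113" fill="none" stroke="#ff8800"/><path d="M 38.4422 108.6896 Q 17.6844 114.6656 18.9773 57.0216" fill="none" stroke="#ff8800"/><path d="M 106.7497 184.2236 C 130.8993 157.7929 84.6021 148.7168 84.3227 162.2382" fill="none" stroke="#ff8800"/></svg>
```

Since the viewBox matches the mm dimensions, user units are millimetres directly. The only transform is the Y-flip y_m = 220.5032 − y_svg.

Shape 1 is a cubic bezier drawn with `<path>`. Its stroke #ff8800 means engrave at S241, F3271. After flipping Y the toolpath is (112.5888,181.3237) → (104.9864,175.8765) → (105.1939,146.4755) → (111.3396,108.4986) → (121.5519,77.3239) → (133.9593,68.3295).

Shape 2 is a cubic bezier drawn with `<path>`. Its stroke #ff8800 means engrave at S241, F3271. After flipping Y the toolpath is (127.8074,167.2554) → (125.2497,149.6962) → (103.1162,112.8131) → (74.9372,71.7232) → (54.2429,41.5438) → (54.5638,37.3919).

Shape 3 is a quadratic bezier drawn with `<path>`. Its stroke #ff8800 means engrave at S241, F3271. After flipping Y the toolpath is (38.4422,111.8136) → (31.0211,111.9680) → (25.3641,117.2120) → (21.4711,127.5456) → (19.3422,142.9688) → (18.9773,163.4816).

Shape 4 is a cubic bezier drawn with `<path>`. Its stroke #ff8800 means engrave at S241, F3271. After flipping Y the toolpath is (106.7497,36.2796) → (113.7176,50.0135) → (109.3685,59.3307) → (99.2928,63.9794) → (89.0808,63.7081) → (84.3227,58.2650).

(bCNC post)
(Date: synthetic)
G21
G90
G00 X112.5888 Y181.3237
M3 S241
G1 X104.9864 Y175.8765 F3271
G1 X105.1939 Y146.4755 F3271
G1 X111.3396 Y108.4986 F3271
G1 X121.5519 Y77.3239 F3271
G1 X133.9593 Y68.3295 F3271
M5
G00 X127.8074 Y167.2554
M3 S241
G1 X125.2497 Y149.6962 F3271
G1 X103.1162 Y112.8131 F3271
G1 X74.9372 Y71.7232 F3271
G1 X54.2429 Y41.5438 F3271
G1 X54.5638 Y37.3919 F3271
M5
G00 X38.4422 Y111.8136
M3 S241
G1 X31.0211 Y111.9680 F3271
G1 X25.3641 Y117.2120 F3271
G1 X21.4711 Y127.5456 F3271
G1 X19.3422 Y142.9688 F3271
G1 X18.9773 Y163.4816 F3271
M5
G00 X106.7497 Y36.2796
M3 S241
G1 X113.7176 Y50.0135 F3271
G1 X109.3685 Y59.3307 F3271
G1 X99.2928 Y63.9794 F3271
G1 X89.0808 Y63.7081 F3271
G1 X84.3227 Y58.2650 F3271
M5
G00 X0.0000 Y0.0000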